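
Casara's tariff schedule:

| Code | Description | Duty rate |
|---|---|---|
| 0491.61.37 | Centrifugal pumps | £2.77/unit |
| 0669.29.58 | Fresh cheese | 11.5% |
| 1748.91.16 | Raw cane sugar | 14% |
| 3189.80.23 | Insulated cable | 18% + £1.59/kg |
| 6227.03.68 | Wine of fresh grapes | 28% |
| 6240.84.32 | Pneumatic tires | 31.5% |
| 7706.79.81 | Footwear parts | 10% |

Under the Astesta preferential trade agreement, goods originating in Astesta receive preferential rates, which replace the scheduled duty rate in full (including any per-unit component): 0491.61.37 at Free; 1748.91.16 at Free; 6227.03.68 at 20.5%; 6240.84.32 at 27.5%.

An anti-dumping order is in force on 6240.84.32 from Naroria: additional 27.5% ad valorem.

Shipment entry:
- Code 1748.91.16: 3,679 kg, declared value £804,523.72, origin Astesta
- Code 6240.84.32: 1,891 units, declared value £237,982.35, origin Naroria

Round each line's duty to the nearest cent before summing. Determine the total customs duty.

£140,409.59

Line 1 (1748.91.16, Astesta, 3,679 kg, £804,523.72):
Base rate for 1748.91.16 is 14%.
Origin Astesta qualifies under the Casara–Astesta agreement and 1748.91.16 is covered: preferential rate Free applies instead.
Duty = £804,523.72 × 0% = £0.00.
Line 2 (6240.84.32, Naroria, 1,891 units, £237,982.35):
Base rate for 6240.84.32 is 31.5%.
6240.84.32 has an FTA preferential rate, but origin Naroria is not Astesta; base rate stands.
Additional duty on 6240.84.32 from Naroria: +27.5%. Applied ad valorem rate: 31.5% + 27.5% = 59%.
Duty = £237,982.35 × 59% = £140,409.59.
Total = £0.00 + £140,409.59 = £140,409.59.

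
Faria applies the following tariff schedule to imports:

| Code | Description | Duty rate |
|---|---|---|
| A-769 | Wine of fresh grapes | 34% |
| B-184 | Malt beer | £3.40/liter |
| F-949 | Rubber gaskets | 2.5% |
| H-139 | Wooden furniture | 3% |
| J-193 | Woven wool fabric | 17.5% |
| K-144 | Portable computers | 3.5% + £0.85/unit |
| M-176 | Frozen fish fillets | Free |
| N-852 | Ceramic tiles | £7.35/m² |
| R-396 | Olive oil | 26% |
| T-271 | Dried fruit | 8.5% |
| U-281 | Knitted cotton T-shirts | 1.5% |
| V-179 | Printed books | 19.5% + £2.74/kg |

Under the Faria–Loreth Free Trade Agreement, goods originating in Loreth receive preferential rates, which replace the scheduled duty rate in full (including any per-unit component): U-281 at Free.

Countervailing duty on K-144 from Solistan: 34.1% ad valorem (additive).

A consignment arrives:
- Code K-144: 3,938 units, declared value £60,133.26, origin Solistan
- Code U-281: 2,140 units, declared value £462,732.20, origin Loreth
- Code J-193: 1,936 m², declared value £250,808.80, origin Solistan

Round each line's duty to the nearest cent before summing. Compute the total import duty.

£69,848.95

Line 1 (K-144, Solistan, 3,938 units, £60,133.26):
Base rate for K-144 is 3.5% + £0.85/unit.
Additional duty on K-144 from Solistan: +34.1%. Applied ad valorem rate: 3.5% + 34.1% = 37.6%.
Duty = £60,133.26 × 37.6% + 3,938 × £0.85 = £25,957.41.
Line 2 (U-281, Loreth, 2,140 units, £462,732.20):
Base rate for U-281 is 1.5%.
Origin Loreth qualifies under the Faria–Loreth agreement and U-281 is covered: preferential rate Free applies instead.
Duty = £462,732.20 × 0% = £0.00.
Line 3 (J-193, Solistan, 1,936 m², £250,808.80):
Base rate for J-193 is 17.5%.
Duty = £250,808.80 × 17.5% = £43,891.54.
Total = £25,957.41 + £0.00 + £43,891.54 = £69,848.95.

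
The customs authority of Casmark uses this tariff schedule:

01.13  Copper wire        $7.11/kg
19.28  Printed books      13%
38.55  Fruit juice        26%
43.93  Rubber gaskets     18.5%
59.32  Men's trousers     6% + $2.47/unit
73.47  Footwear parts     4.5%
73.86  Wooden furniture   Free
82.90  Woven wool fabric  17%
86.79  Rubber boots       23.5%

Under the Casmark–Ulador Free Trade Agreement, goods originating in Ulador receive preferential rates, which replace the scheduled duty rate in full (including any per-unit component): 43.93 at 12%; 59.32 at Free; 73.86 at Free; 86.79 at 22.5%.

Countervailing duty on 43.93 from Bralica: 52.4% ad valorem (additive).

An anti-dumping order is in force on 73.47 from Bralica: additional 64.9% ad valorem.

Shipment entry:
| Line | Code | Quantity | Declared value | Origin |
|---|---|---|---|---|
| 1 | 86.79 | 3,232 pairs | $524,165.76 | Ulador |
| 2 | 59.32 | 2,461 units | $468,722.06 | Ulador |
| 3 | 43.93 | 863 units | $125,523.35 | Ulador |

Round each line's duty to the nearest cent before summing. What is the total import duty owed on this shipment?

$133,000.10

Line 1 (86.79, Ulador, 3,232 pairs, $524,165.76):
Base rate for 86.79 is 23.5%.
Origin Ulador qualifies under the Casmark–Ulador agreement and 86.79 is covered: preferential rate 22.5% applies instead.
Duty = $524,165.76 × 22.5% = $117,937.30.
Line 2 (59.32, Ulador, 2,461 units, $468,722.06):
Base rate for 59.32 is 6% + $2.47/unit.
Origin Ulador qualifies under the Casmark–Ulador agreement and 59.32 is covered: preferential rate Free applies instead.
Duty = $468,722.06 × 0% = $0.00.
Line 3 (43.93, Ulador, 863 units, $125,523.35):
Base rate for 43.93 is 18.5%.
Origin Ulador qualifies under the Casmark–Ulador agreement and 43.93 is covered: preferential rate 12% applies instead.
The additional-duty order on 43.93 targets Bralica, not Ulador; it does not apply.
Duty = $125,523.35 × 12% = $15,062.80.
Total = $117,937.30 + $0.00 + $15,062.80 = $133,000.10.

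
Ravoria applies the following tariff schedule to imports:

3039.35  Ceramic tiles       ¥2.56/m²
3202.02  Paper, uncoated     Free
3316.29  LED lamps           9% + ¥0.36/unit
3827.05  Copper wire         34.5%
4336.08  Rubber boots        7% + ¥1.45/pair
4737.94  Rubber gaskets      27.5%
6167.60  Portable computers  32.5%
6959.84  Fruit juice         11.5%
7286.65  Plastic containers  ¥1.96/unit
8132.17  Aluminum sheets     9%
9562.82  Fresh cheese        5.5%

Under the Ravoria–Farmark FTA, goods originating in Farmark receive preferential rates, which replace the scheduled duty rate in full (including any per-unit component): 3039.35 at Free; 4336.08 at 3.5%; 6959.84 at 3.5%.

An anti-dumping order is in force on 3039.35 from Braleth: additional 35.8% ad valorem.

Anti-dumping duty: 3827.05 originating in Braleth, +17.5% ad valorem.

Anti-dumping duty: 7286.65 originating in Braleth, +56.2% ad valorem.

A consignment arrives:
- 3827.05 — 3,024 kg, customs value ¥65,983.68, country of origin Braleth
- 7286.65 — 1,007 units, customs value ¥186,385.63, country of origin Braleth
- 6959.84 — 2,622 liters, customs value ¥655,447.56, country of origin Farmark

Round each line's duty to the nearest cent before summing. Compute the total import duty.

¥163,974.61

Line 1 (3827.05, Braleth, 3,024 kg, ¥65,983.68):
Base rate for 3827.05 is 34.5%.
Additional duty on 3827.05 from Braleth: +17.5%. Applied ad valorem rate: 34.5% + 17.5% = 52%.
Duty = ¥65,983.68 × 52% = ¥34,311.51.
Line 2 (7286.65, Braleth, 1,007 units, ¥186,385.63):
Base rate for 7286.65 is ¥1.96/unit.
Additional duty on 7286.65 from Braleth: +56.2% ad valorem. Applied ad valorem rate = 56.2%.
Duty = ¥186,385.63 × 56.2% + 1,007 × ¥1.96 = ¥106,722.44.
Line 3 (6959.84, Farmark, 2,622 liters, ¥655,447.56):
Base rate for 6959.84 is 11.5%.
Origin Farmark qualifies under the Ravoria–Farmark agreement and 6959.84 is covered: preferential rate 3.5% applies instead.
Duty = ¥655,447.56 × 3.5% = ¥22,940.66.
Total = ¥34,311.51 + ¥106,722.44 + ¥22,940.66 = ¥163,974.61.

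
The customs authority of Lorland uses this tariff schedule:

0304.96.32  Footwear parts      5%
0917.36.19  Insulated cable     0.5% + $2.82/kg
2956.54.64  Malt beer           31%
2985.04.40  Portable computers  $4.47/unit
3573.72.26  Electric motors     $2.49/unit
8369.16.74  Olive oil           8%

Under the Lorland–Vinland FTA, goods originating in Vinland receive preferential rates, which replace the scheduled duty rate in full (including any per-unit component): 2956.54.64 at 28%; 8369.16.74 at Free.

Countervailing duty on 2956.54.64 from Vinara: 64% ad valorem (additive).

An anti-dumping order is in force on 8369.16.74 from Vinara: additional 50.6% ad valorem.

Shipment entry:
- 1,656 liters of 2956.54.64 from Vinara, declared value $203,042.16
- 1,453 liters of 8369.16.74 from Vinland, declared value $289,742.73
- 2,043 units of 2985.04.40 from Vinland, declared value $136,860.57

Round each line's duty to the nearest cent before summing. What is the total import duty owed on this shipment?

Line 1 (2956.54.64, Vinara, 1,656 liters, $203,042.16):
Base rate for 2956.54.64 is 31%.
2956.54.64 has an FTA preferential rate, but origin Vinara is not Vinland; base rate stands.
Additional duty on 2956.54.64 from Vinara: +64%. Applied ad valorem rate: 31% + 64% = 95%.
Duty = $203,042.16 × 95% = $192,890.05.
Line 2 (8369.16.74, Vinland, 1,453 liters, $289,742.73):
Base rate for 8369.16.74 is 8%.
Origin Vinland qualifies under the Lorland–Vinland agreement and 8369.16.74 is covered: preferential rate Free applies instead.
The additional-duty order on 8369.16.74 targets Vinara, not Vinland; it does not apply.
Duty = $289,742.73 × 0% = $0.00.
Line 3 (2985.04.40, Vinland, 2,043 units, $136,860.57):
Base rate for 2985.04.40 is $4.47/unit.
Origin Vinland is the FTA partner but 2985.04.40 is not on the preference list; base rate stands.
Duty = 2,043 × $4.47 = $9,132.21.
Total = $192,890.05 + $0.00 + $9,132.21 = $202,022.26.

$202,022.26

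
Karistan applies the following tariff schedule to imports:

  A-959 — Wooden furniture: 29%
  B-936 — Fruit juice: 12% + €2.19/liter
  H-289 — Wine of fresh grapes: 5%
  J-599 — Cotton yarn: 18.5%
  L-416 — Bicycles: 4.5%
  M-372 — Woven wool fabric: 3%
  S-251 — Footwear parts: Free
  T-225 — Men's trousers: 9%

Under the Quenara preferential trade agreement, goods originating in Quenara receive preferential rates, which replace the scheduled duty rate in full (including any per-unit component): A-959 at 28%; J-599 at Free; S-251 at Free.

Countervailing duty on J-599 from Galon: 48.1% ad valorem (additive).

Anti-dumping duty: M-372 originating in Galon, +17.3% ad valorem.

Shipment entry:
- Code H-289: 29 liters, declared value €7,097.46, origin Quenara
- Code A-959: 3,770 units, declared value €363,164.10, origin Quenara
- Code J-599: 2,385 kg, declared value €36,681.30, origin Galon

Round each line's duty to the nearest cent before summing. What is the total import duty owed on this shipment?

Line 1 (H-289, Quenara, 29 liters, €7,097.46):
Base rate for H-289 is 5%.
Origin Quenara is the FTA partner but H-289 is not on the preference list; base rate stands.
Duty = €7,097.46 × 5% = €354.87.
Line 2 (A-959, Quenara, 3,770 units, €363,164.10):
Base rate for A-959 is 29%.
Origin Quenara qualifies under the Karistan–Quenara agreement and A-959 is covered: preferential rate 28% applies instead.
Duty = €363,164.10 × 28% = €101,685.95.
Line 3 (J-599, Galon, 2,385 kg, €36,681.30):
Base rate for J-599 is 18.5%.
J-599 has an FTA preferential rate, but origin Galon is not Quenara; base rate stands.
Additional duty on J-599 from Galon: +48.1%. Applied ad valorem rate: 18.5% + 48.1% = 66.6%.
Duty = €36,681.30 × 66.6% = €24,429.75.
Total = €354.87 + €101,685.95 + €24,429.75 = €126,470.57.

€126,470.57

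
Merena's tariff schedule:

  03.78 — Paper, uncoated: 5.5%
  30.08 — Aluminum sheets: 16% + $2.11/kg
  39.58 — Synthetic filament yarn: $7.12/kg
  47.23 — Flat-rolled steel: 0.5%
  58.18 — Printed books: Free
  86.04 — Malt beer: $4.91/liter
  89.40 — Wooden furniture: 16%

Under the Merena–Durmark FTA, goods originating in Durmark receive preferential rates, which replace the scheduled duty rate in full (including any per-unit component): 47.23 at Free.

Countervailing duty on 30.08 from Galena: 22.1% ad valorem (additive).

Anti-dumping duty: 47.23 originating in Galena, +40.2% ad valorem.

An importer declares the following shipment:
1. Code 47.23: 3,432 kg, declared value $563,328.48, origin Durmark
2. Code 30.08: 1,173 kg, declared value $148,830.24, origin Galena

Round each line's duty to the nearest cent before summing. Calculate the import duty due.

Line 1 (47.23, Durmark, 3,432 kg, $563,328.48):
Base rate for 47.23 is 0.5%.
Origin Durmark qualifies under the Merena–Durmark agreement and 47.23 is covered: preferential rate Free applies instead.
The additional-duty order on 47.23 targets Galena, not Durmark; it does not apply.
Duty = $563,328.48 × 0% = $0.00.
Line 2 (30.08, Galena, 1,173 kg, $148,830.24):
Base rate for 30.08 is 16% + $2.11/kg.
Additional duty on 30.08 from Galena: +22.1%. Applied ad valorem rate: 16% + 22.1% = 38.1%.
Duty = $148,830.24 × 38.1% + 1,173 × $2.11 = $59,179.35.
Total = $0.00 + $59,179.35 = $59,179.35.

$59,179.35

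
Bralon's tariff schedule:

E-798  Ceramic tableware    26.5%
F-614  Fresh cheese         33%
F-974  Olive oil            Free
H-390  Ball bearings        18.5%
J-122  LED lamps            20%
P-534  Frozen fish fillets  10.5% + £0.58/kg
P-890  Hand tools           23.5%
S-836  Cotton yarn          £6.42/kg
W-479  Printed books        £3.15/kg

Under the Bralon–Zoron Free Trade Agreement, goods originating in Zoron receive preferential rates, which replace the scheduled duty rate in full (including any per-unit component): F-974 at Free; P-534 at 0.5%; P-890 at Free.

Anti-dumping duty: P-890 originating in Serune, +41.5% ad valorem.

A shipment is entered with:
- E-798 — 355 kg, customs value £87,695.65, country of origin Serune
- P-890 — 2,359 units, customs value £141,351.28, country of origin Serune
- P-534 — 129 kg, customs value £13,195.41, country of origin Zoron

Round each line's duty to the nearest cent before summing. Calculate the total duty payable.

£115,183.66

Line 1 (E-798, Serune, 355 kg, £87,695.65):
Base rate for E-798 is 26.5%.
Duty = £87,695.65 × 26.5% = £23,239.35.
Line 2 (P-890, Serune, 2,359 units, £141,351.28):
Base rate for P-890 is 23.5%.
P-890 has an FTA preferential rate, but origin Serune is not Zoron; base rate stands.
Additional duty on P-890 from Serune: +41.5%. Applied ad valorem rate: 23.5% + 41.5% = 65%.
Duty = £141,351.28 × 65% = £91,878.33.
Line 3 (P-534, Zoron, 129 kg, £13,195.41):
Base rate for P-534 is 10.5% + £0.58/kg.
Origin Zoron qualifies under the Bralon–Zoron agreement and P-534 is covered: preferential rate 0.5% applies instead.
Duty = £13,195.41 × 0.5% = £65.98.
Total = £23,239.35 + £91,878.33 + £65.98 = £115,183.66.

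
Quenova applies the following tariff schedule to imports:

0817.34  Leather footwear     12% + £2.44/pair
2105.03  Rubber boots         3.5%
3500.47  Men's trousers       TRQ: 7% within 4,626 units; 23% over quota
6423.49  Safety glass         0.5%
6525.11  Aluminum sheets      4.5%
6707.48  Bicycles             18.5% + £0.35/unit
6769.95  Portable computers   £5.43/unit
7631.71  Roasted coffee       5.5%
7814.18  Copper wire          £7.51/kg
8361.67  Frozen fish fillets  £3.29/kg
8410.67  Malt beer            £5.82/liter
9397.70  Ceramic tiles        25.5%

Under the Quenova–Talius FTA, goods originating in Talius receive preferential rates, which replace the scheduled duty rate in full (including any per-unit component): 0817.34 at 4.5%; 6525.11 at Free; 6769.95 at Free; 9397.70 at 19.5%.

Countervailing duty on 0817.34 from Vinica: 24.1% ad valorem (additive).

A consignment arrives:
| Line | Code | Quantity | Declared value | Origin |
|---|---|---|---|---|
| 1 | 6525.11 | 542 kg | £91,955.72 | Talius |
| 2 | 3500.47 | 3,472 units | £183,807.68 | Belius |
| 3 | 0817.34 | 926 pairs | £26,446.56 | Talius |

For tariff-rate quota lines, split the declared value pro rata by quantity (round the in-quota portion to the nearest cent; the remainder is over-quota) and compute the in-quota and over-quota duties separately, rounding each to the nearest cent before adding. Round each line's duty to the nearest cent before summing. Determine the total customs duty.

£14,056.64

Line 1 (6525.11, Talius, 542 kg, £91,955.72):
Base rate for 6525.11 is 4.5%.
Origin Talius qualifies under the Quenova–Talius agreement and 6525.11 is covered: preferential rate Free applies instead.
Duty = £91,955.72 × 0% = £0.00.
Line 2 (3500.47, Belius, 3,472 units, £183,807.68):
Code 3500.47 is under a tariff-rate quota (threshold 4,626 units). Quantity 3,472 units is within the quota, so the in-quota rate 7% applies to the full value.
Duty = £183,807.68 × 7% = £12,866.54.
Line 3 (0817.34, Talius, 926 pairs, £26,446.56):
Base rate for 0817.34 is 12% + £2.44/pair.
Origin Talius qualifies under the Quenova–Talius agreement and 0817.34 is covered: preferential rate 4.5% applies instead.
The additional-duty order on 0817.34 targets Vinica, not Talius; it does not apply.
Duty = £26,446.56 × 4.5% = £1,190.10.
Total = £0.00 + £12,866.54 + £1,190.10 = £14,056.64.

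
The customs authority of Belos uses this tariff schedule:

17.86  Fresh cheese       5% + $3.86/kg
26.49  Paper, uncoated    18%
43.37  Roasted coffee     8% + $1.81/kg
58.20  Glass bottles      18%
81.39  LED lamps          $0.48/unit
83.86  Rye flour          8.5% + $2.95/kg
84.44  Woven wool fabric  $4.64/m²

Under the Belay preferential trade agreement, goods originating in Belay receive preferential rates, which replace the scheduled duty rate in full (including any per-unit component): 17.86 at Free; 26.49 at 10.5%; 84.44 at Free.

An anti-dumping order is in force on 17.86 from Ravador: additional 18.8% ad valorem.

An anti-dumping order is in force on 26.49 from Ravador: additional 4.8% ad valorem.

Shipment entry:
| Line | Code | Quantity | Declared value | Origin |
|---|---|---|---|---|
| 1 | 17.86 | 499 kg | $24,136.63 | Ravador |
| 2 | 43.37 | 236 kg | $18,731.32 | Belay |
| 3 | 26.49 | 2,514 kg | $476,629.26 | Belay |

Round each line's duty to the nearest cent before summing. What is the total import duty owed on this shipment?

Line 1 (17.86, Ravador, 499 kg, $24,136.63):
Base rate for 17.86 is 5% + $3.86/kg.
17.86 has an FTA preferential rate, but origin Ravador is not Belay; base rate stands.
Additional duty on 17.86 from Ravador: +18.8%. Applied ad valorem rate: 5% + 18.8% = 23.8%.
Duty = $24,136.63 × 23.8% + 499 × $3.86 = $7,670.66.
Line 2 (43.37, Belay, 236 kg, $18,731.32):
Base rate for 43.37 is 8% + $1.81/kg.
Origin Belay is the FTA partner but 43.37 is not on the preference list; base rate stands.
Duty = $18,731.32 × 8% + 236 × $1.81 = $1,925.67.
Line 3 (26.49, Belay, 2,514 kg, $476,629.26):
Base rate for 26.49 is 18%.
Origin Belay qualifies under the Belos–Belay agreement and 26.49 is covered: preferential rate 10.5% applies instead.
The additional-duty order on 26.49 targets Ravador, not Belay; it does not apply.
Duty = $476,629.26 × 10.5% = $50,046.07.
Total = $7,670.66 + $1,925.67 + $50,046.07 = $59,642.40.

$59,642.40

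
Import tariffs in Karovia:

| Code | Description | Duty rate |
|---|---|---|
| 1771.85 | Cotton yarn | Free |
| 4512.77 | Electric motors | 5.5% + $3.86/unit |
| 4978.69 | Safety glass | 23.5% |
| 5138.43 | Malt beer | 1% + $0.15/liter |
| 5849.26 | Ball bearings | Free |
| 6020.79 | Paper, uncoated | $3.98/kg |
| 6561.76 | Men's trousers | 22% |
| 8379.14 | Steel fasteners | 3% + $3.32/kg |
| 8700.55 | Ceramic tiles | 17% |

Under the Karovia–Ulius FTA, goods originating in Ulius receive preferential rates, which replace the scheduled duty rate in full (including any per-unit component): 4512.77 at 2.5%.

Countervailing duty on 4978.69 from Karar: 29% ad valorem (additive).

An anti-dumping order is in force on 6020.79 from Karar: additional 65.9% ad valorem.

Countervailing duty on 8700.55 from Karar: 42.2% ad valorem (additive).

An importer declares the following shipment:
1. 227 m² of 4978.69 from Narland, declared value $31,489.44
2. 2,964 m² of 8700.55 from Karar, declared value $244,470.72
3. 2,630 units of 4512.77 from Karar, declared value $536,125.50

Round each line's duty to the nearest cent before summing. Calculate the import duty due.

Line 1 (4978.69, Narland, 227 m², $31,489.44):
Base rate for 4978.69 is 23.5%.
The additional-duty order on 4978.69 targets Karar, not Narland; it does not apply.
Duty = $31,489.44 × 23.5% = $7,400.02.
Line 2 (8700.55, Karar, 2,964 m², $244,470.72):
Base rate for 8700.55 is 17%.
Additional duty on 8700.55 from Karar: +42.2%. Applied ad valorem rate: 17% + 42.2% = 59.2%.
Duty = $244,470.72 × 59.2% = $144,726.67.
Line 3 (4512.77, Karar, 2,630 units, $536,125.50):
Base rate for 4512.77 is 5.5% + $3.86/unit.
4512.77 has an FTA preferential rate, but origin Karar is not Ulius; base rate stands.
Duty = $536,125.50 × 5.5% + 2,630 × $3.86 = $39,638.70.
Total = $7,400.02 + $144,726.67 + $39,638.70 = $191,765.39.

$191,765.39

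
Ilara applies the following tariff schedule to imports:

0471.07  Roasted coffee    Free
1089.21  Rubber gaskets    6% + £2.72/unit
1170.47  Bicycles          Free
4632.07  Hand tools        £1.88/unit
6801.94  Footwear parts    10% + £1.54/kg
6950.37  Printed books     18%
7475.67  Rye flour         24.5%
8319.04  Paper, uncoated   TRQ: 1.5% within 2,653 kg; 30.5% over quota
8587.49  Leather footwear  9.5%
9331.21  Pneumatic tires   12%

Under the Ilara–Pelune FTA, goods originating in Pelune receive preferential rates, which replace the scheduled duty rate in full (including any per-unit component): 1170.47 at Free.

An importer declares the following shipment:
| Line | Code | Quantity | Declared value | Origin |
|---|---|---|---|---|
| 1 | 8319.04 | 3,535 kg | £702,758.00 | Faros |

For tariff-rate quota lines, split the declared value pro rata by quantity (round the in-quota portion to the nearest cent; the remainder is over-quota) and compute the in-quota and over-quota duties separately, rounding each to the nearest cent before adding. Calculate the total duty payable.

Line 1 (8319.04, Faros, 3,535 kg, £702,758.00):
Code 8319.04 is under a tariff-rate quota (threshold 2,653 kg). In-quota: 2,653 kg at 1.5%; over-quota: 882 kg at 30.5%.
Pro-rata value split: in-quota = £702,758.00 × 2,653/3,535 = £527,416.40; over-quota = £702,758.00 − £527,416.40 = £175,341.60.
In-quota duty = £527,416.40 × 1.5% = £7,911.25. Over-quota duty = £175,341.60 × 30.5% = £53,479.19.
Line duty = £7,911.25 + £53,479.19 = £61,390.44.

£61,390.44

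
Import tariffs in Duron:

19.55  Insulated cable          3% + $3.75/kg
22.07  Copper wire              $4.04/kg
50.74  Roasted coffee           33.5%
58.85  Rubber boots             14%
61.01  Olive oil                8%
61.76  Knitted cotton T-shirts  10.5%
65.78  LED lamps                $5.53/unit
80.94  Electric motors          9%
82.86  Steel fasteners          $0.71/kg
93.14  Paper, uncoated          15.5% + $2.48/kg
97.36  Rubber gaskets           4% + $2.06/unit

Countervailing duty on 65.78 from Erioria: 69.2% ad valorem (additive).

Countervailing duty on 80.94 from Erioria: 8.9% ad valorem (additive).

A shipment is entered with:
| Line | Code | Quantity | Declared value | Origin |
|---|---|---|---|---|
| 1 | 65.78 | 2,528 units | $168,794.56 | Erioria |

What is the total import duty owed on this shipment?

$130,785.68

Line 1 (65.78, Erioria, 2,528 units, $168,794.56):
Base rate for 65.78 is $5.53/unit.
Additional duty on 65.78 from Erioria: +69.2% ad valorem. Applied ad valorem rate = 69.2%.
Duty = $168,794.56 × 69.2% + 2,528 × $5.53 = $130,785.68.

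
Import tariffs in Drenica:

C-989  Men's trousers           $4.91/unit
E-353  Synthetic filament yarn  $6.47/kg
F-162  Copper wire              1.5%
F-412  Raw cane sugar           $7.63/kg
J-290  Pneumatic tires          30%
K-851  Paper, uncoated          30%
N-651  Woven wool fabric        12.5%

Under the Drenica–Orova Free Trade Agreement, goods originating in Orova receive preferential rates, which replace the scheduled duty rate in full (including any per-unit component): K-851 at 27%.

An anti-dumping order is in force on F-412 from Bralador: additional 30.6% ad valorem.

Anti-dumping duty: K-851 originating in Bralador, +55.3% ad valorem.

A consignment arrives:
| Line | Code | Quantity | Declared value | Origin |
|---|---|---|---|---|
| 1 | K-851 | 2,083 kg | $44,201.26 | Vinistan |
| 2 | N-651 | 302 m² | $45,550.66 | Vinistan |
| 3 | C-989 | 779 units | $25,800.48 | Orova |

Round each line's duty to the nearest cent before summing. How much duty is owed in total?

Line 1 (K-851, Vinistan, 2,083 kg, $44,201.26):
Base rate for K-851 is 30%.
K-851 has an FTA preferential rate, but origin Vinistan is not Orova; base rate stands.
The additional-duty order on K-851 targets Bralador, not Vinistan; it does not apply.
Duty = $44,201.26 × 30% = $13,260.38.
Line 2 (N-651, Vinistan, 302 m², $45,550.66):
Base rate for N-651 is 12.5%.
Duty = $45,550.66 × 12.5% = $5,693.83.
Line 3 (C-989, Orova, 779 units, $25,800.48):
Base rate for C-989 is $4.91/unit.
Origin Orova is the FTA partner but C-989 is not on the preference list; base rate stands.
Duty = 779 × $4.91 = $3,824.89.
Total = $13,260.38 + $5,693.83 + $3,824.89 = $22,779.10.

$22,779.10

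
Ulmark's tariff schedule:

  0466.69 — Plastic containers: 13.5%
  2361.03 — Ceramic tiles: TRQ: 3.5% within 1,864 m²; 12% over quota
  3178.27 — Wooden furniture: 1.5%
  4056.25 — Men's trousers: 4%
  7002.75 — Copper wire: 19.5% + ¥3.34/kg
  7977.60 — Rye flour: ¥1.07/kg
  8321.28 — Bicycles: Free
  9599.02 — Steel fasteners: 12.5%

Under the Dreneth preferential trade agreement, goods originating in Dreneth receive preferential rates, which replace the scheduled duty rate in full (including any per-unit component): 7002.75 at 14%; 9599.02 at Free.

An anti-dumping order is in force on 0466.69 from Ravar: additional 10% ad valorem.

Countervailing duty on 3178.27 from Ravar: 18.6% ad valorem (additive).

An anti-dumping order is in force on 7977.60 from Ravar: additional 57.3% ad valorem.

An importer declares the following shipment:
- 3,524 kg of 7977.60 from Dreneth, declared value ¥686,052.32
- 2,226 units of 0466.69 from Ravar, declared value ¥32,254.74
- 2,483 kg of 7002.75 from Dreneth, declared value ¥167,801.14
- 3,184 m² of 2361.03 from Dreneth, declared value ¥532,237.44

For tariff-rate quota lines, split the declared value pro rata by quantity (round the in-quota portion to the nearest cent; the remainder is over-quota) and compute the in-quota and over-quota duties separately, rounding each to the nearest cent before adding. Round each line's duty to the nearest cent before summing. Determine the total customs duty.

¥72,226.36

Line 1 (7977.60, Dreneth, 3,524 kg, ¥686,052.32):
Base rate for 7977.60 is ¥1.07/kg.
Origin Dreneth is the FTA partner but 7977.60 is not on the preference list; base rate stands.
The additional-duty order on 7977.60 targets Ravar, not Dreneth; it does not apply.
Duty = 3,524 × ¥1.07 = ¥3,770.68.
Line 2 (0466.69, Ravar, 2,226 units, ¥32,254.74):
Base rate for 0466.69 is 13.5%.
Additional duty on 0466.69 from Ravar: +10%. Applied ad valorem rate: 13.5% + 10% = 23.5%.
Duty = ¥32,254.74 × 23.5% = ¥7,579.86.
Line 3 (7002.75, Dreneth, 2,483 kg, ¥167,801.14):
Base rate for 7002.75 is 19.5% + ¥3.34/kg.
Origin Dreneth qualifies under the Ulmark–Dreneth agreement and 7002.75 is covered: preferential rate 14% applies instead.
Duty = ¥167,801.14 × 14% = ¥23,492.16.
Line 4 (2361.03, Dreneth, 3,184 m², ¥532,237.44):
Code 2361.03 is under a tariff-rate quota (threshold 1,864 m²). In-quota: 1,864 m² at 3.5%; over-quota: 1,320 m² at 12%.
Pro-rata value split: in-quota = ¥532,237.44 × 1,864/3,184 = ¥311,586.24; over-quota = ¥532,237.44 − ¥311,586.24 = ¥220,651.20.
In-quota duty = ¥311,586.24 × 3.5% = ¥10,905.52. Over-quota duty = ¥220,651.20 × 12% = ¥26,478.14.
Line duty = ¥10,905.52 + ¥26,478.14 = ¥37,383.66.
Total = ¥3,770.68 + ¥7,579.86 + ¥23,492.16 + ¥37,383.66 = ¥72,226.36.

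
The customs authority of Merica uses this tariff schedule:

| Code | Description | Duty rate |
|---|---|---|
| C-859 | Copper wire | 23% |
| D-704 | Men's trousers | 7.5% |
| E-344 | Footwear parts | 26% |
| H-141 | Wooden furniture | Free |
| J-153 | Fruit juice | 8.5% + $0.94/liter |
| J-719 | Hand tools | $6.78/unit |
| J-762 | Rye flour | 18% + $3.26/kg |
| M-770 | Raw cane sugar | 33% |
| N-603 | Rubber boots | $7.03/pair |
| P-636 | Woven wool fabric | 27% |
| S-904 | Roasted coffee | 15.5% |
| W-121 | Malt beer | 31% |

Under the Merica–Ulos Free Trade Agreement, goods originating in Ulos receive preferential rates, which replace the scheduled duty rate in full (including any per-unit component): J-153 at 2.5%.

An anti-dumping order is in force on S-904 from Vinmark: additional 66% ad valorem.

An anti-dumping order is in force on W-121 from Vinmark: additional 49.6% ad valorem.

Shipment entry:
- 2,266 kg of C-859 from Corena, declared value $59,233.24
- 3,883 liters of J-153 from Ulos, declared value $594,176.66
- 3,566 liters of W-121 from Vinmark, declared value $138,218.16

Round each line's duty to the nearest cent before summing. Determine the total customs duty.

$139,881.91

Line 1 (C-859, Corena, 2,266 kg, $59,233.24):
Base rate for C-859 is 23%.
Duty = $59,233.24 × 23% = $13,623.65.
Line 2 (J-153, Ulos, 3,883 liters, $594,176.66):
Base rate for J-153 is 8.5% + $0.94/liter.
Origin Ulos qualifies under the Merica–Ulos agreement and J-153 is covered: preferential rate 2.5% applies instead.
Duty = $594,176.66 × 2.5% = $14,854.42.
Line 3 (W-121, Vinmark, 3,566 liters, $138,218.16):
Base rate for W-121 is 31%.
Additional duty on W-121 from Vinmark: +49.6%. Applied ad valorem rate: 31% + 49.6% = 80.6%.
Duty = $138,218.16 × 80.6% = $111,403.84.
Total = $13,623.65 + $14,854.42 + $111,403.84 = $139,881.91.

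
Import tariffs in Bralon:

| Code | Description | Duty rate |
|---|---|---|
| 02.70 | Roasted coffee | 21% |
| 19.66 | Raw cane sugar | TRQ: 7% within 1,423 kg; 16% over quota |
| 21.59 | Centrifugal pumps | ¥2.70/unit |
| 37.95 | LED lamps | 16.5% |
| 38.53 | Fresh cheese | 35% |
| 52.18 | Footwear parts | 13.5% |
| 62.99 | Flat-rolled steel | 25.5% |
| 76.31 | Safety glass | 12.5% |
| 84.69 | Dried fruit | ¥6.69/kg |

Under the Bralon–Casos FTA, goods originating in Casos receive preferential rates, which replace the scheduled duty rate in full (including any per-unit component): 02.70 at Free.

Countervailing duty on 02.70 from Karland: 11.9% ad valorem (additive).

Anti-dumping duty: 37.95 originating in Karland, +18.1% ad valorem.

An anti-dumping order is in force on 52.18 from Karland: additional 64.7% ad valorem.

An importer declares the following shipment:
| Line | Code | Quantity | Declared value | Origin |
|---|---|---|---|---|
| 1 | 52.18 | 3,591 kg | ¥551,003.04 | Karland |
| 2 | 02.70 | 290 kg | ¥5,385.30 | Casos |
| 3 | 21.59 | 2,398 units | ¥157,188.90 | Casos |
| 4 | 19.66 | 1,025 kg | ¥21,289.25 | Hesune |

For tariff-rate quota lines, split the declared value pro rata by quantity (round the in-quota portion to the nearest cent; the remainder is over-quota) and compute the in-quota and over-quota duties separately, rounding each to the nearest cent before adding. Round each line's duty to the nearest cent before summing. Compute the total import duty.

Line 1 (52.18, Karland, 3,591 kg, ¥551,003.04):
Base rate for 52.18 is 13.5%.
Additional duty on 52.18 from Karland: +64.7%. Applied ad valorem rate: 13.5% + 64.7% = 78.2%.
Duty = ¥551,003.04 × 78.2% = ¥430,884.38.
Line 2 (02.70, Casos, 290 kg, ¥5,385.30):
Base rate for 02.70 is 21%.
Origin Casos qualifies under the Bralon–Casos agreement and 02.70 is covered: preferential rate Free applies instead.
The additional-duty order on 02.70 targets Karland, not Casos; it does not apply.
Duty = ¥5,385.30 × 0% = ¥0.00.
Line 3 (21.59, Casos, 2,398 units, ¥157,188.90):
Base rate for 21.59 is ¥2.70/unit.
Origin Casos is the FTA partner but 21.59 is not on the preference list; base rate stands.
Duty = 2,398 × ¥2.70 = ¥6,474.60.
Line 4 (19.66, Hesune, 1,025 kg, ¥21,289.25):
Code 19.66 is under a tariff-rate quota (threshold 1,423 kg). Quantity 1,025 kg is within the quota, so the in-quota rate 7% applies to the full value.
Duty = ¥21,289.25 × 7% = ¥1,490.25.
Total = ¥430,884.38 + ¥0.00 + ¥6,474.60 + ¥1,490.25 = ¥438,849.23.

¥438,849.23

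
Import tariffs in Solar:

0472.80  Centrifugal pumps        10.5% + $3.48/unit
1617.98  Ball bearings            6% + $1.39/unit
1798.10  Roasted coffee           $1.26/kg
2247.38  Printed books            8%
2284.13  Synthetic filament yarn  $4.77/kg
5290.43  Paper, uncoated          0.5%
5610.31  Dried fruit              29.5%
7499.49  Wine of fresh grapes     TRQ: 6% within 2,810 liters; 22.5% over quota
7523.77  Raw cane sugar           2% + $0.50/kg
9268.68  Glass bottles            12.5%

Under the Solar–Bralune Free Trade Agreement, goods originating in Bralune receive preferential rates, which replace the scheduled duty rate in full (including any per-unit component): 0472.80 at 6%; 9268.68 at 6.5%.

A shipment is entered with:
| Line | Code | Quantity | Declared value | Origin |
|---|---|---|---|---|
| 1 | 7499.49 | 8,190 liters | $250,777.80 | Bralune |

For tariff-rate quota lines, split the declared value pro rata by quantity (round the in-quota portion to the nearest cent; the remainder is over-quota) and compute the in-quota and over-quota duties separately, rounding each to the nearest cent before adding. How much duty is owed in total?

Line 1 (7499.49, Bralune, 8,190 liters, $250,777.80):
Code 7499.49 is under a tariff-rate quota (threshold 2,810 liters). In-quota: 2,810 liters at 6%; over-quota: 5,380 liters at 22.5%.
Pro-rata value split: in-quota = $250,777.80 × 2,810/8,190 = $86,042.20; over-quota = $250,777.80 − $86,042.20 = $164,735.60.
In-quota duty = $86,042.20 × 6% = $5,162.53. Over-quota duty = $164,735.60 × 22.5% = $37,065.51.
Line duty = $5,162.53 + $37,065.51 = $42,228.04.

$42,228.04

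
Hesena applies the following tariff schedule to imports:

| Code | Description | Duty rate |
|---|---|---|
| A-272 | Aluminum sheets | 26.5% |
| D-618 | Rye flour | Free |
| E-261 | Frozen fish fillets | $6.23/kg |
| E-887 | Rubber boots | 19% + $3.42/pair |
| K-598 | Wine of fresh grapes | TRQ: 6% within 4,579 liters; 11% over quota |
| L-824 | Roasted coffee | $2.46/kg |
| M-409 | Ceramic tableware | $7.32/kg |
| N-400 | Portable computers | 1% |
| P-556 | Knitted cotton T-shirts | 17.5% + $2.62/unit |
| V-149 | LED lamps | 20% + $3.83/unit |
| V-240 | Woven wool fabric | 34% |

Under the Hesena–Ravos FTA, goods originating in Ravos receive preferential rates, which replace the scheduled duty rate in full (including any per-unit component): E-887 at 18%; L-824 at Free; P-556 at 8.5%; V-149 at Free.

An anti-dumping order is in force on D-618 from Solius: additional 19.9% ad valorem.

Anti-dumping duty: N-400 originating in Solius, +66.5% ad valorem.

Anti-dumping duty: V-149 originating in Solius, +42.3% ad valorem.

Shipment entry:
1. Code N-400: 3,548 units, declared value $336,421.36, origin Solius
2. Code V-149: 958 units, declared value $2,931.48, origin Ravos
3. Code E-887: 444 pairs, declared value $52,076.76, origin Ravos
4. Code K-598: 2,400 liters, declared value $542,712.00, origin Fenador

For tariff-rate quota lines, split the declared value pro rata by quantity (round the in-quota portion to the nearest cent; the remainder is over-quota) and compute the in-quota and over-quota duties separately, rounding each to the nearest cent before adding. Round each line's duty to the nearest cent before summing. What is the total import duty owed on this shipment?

Line 1 (N-400, Solius, 3,548 units, $336,421.36):
Base rate for N-400 is 1%.
Additional duty on N-400 from Solius: +66.5%. Applied ad valorem rate: 1% + 66.5% = 67.5%.
Duty = $336,421.36 × 67.5% = $227,084.42.
Line 2 (V-149, Ravos, 958 units, $2,931.48):
Base rate for V-149 is 20% + $3.83/unit.
Origin Ravos qualifies under the Hesena–Ravos agreement and V-149 is covered: preferential rate Free applies instead.
The additional-duty order on V-149 targets Solius, not Ravos; it does not apply.
Duty = $2,931.48 × 0% = $0.00.
Line 3 (E-887, Ravos, 444 pairs, $52,076.76):
Base rate for E-887 is 19% + $3.42/pair.
Origin Ravos qualifies under the Hesena–Ravos agreement and E-887 is covered: preferential rate 18% applies instead.
Duty = $52,076.76 × 18% = $9,373.82.
Line 4 (K-598, Fenador, 2,400 liters, $542,712.00):
Code K-598 is under a tariff-rate quota (threshold 4,579 liters). Quantity 2,400 liters is within the quota, so the in-quota rate 6% applies to the full value.
Duty = $542,712.00 × 6% = $32,562.72.
Total = $227,084.42 + $0.00 + $9,373.82 + $32,562.72 = $269,020.96.

$269,020.96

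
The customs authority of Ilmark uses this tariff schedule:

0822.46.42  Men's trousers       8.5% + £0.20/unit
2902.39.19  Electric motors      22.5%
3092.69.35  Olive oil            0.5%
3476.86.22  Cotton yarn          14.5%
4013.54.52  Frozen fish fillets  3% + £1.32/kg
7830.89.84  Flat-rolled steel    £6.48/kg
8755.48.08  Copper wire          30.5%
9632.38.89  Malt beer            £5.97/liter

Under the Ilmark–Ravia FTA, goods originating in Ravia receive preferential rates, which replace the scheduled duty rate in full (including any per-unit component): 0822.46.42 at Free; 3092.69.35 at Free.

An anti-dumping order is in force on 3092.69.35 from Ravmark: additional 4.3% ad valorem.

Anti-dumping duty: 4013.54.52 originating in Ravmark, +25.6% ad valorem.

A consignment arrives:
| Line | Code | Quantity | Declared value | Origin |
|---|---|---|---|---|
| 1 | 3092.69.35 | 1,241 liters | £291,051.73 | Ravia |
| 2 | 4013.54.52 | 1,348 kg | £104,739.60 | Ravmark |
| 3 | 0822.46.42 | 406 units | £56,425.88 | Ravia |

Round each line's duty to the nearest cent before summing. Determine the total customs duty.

£31,734.89

Line 1 (3092.69.35, Ravia, 1,241 liters, £291,051.73):
Base rate for 3092.69.35 is 0.5%.
Origin Ravia qualifies under the Ilmark–Ravia agreement and 3092.69.35 is covered: preferential rate Free applies instead.
The additional-duty order on 3092.69.35 targets Ravmark, not Ravia; it does not apply.
Duty = £291,051.73 × 0% = £0.00.
Line 2 (4013.54.52, Ravmark, 1,348 kg, £104,739.60):
Base rate for 4013.54.52 is 3% + £1.32/kg.
Additional duty on 4013.54.52 from Ravmark: +25.6%. Applied ad valorem rate: 3% + 25.6% = 28.6%.
Duty = £104,739.60 × 28.6% + 1,348 × £1.32 = £31,734.89.
Line 3 (0822.46.42, Ravia, 406 units, £56,425.88):
Base rate for 0822.46.42 is 8.5% + £0.20/unit.
Origin Ravia qualifies under the Ilmark–Ravia agreement and 0822.46.42 is covered: preferential rate Free applies instead.
Duty = £56,425.88 × 0% = £0.00.
Total = £0.00 + £31,734.89 + £0.00 = £31,734.89.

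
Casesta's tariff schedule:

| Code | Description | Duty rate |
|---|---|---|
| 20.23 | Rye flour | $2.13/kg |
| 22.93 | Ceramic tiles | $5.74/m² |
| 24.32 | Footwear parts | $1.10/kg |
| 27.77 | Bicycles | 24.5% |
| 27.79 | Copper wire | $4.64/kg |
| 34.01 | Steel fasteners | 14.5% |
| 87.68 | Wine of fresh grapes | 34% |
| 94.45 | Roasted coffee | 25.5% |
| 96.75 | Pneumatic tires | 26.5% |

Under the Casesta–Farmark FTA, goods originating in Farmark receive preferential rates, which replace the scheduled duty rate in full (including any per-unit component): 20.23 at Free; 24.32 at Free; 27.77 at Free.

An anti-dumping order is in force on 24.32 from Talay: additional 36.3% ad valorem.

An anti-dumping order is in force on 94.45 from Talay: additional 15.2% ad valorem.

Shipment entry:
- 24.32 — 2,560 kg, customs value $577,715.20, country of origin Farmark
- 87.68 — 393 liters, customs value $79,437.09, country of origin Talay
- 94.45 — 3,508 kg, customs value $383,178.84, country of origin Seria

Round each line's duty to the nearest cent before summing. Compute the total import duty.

Line 1 (24.32, Farmark, 2,560 kg, $577,715.20):
Base rate for 24.32 is $1.10/kg.
Origin Farmark qualifies under the Casesta–Farmark agreement and 24.32 is covered: preferential rate Free applies instead.
The additional-duty order on 24.32 targets Talay, not Farmark; it does not apply.
Duty = $577,715.20 × 0% = $0.00.
Line 2 (87.68, Talay, 393 liters, $79,437.09):
Base rate for 87.68 is 34%.
Duty = $79,437.09 × 34% = $27,008.61.
Line 3 (94.45, Seria, 3,508 kg, $383,178.84):
Base rate for 94.45 is 25.5%.
The additional-duty order on 94.45 targets Talay, not Seria; it does not apply.
Duty = $383,178.84 × 25.5% = $97,710.60.
Total = $0.00 + $27,008.61 + $97,710.60 = $124,719.21.

$124,719.21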